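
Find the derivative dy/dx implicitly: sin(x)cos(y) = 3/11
Apply d/dx to both sides, remembering that y depends on x. Each occurrence of y therefore brings in a y' = dy/dx via the chain rule.

With F(x, y) equal to the left-hand side minus the right, differentiate F term by term:
  d/dx[sin(x)·cos(y)] = -y'·sin(x)·sin(y) + cos(x)·cos(y)
  d/dx[-3/11] = 0
Adding these up, d/dx[F] = 0 becomes
  (cos(x)·cos(y)) + (-sin(x)·sin(y))·y' = 0,
so isolating y',
  dy/dx = -(cos(x)·cos(y))/(-sin(x)·sin(y)) = 1/(tan(x)·tan(y))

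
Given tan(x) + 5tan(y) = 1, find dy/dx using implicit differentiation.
Take d/dx of both sides. Since y is implicitly a function of x, the chain rule attaches a y' = dy/dx factor whenever we differentiate through y.

Set F(x, y) = (left side) − (right side), so the curve is F = 0. Differentiating each term of F:
  d/dx[tan(x)] = tan(x)^2 + 1
  d/dx[5tan(y)] = 5·y'(tan(y)^2 + 1)
  d/dx[-1] = 0

Collecting, the y'-free part is the partial derivative in x and the y' coefficient is the partial derivative in y:
  ∂F/∂x = tan(x)^2 + 1
  ∂F/∂y = 5tan(y)^2 + 5

so d/dx[F(x, y(x))] = ∂F/∂x + (∂F/∂y)·y' = 0. Rearranging,
  dy/dx = -(∂F/∂x)/(∂F/∂y) = -(tan(x)^2 + 1)/(5tan(y)^2 + 5) = -cos(y)^2/(5cos(x)^2)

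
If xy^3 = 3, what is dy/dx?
Differentiate both sides with respect to x, treating y as y(x). By the chain rule, any term containing y contributes a factor of y' = dy/dx when we differentiate it.

Move every term to one side and write the relation as F(x, y) = 0. Term by term,
  d/dx[xy^3] = 3xy^2·y' + y^3
  d/dx[-3] = 0

The pieces without y' make up ∂F/∂x and the coefficient of y' is ∂F/∂y:
  ∂F/∂x = y^3,
  ∂F/∂y = 3xy^2.

Since d/dx[F] = ∂F/∂x + (∂F/∂y)·y' = 0, solve for y':
  (∂F/∂y)·y' = -∂F/∂x
  dy/dx = -(∂F/∂x)/(∂F/∂y) = -(y^3)/(3xy^2) = -y/(3x)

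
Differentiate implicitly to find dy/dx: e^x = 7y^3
Apply d/dx to both sides, remembering that y depends on x. Each occurrence of y therefore brings in a y' = dy/dx via the chain rule.

With F(x, y) equal to the left-hand side minus the right, differentiate F term by term:
  d/dx[-7y^3] = -21y^2·y'
  d/dx[e^(x)] = e^(x)
Adding these up, d/dx[F] = 0 becomes
  (e^(x)) + (-21y^2)·y' = 0,
so isolating y',
  dy/dx = -(e^(x))/(-21y^2) = e^(x)/(21y^2)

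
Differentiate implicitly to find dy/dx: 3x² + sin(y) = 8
Apply d/dx to both sides, remembering that y depends on x. Each occurrence of y therefore brings in a y' = dy/dx via the chain rule.

With F(x, y) equal to the left-hand side minus the right, differentiate F term by term:
  d/dx[3x^2] = 6x
  d/dx[sin(y)] = y'·cos(y)
  d/dx[-8] = 0
Adding these up, d/dx[F] = 0 becomes
  (6x) + (cos(y))·y' = 0,
so isolating y',
  dy/dx = -(6x)/(cos(y)) = -6x/cos(y)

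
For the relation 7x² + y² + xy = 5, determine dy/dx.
Take d/dx of both sides. Since y is implicitly a function of x, the chain rule attaches a y' = dy/dx factor whenever we differentiate through y.

Set F(x, y) = (left side) − (right side), so the curve is F = 0. Differentiating each term of F:
  d/dx[7x^2] = 14x
  d/dx[xy] = x·y' + y
  d/dx[y^2] = 2y·y'
  d/dx[-5] = 0

Collecting, the y'-free part is the partial derivative in x and the y' coefficient is the partial derivative in y:
  ∂F/∂x = 14x + y
  ∂F/∂y = x + 2y

so d/dx[F(x, y(x))] = ∂F/∂x + (∂F/∂y)·y' = 0. Rearranging,
  dy/dx = -(∂F/∂x)/(∂F/∂y) = -(14x + y)/(x + 2y) = (-14x - y)/(x + 2y)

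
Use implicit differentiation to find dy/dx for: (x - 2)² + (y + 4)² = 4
Differentiate both sides with respect to x, treating y as y(x). By the chain rule, any term containing y contributes a factor of y' = dy/dx when we differentiate it.

Move every term to one side and write the relation as F(x, y) = 0. Term by term,
  d/dx[(x - 2)^2] = 2x - 4
  d/dx[(y + 4)^2] = 2·y'(y + 4)
  d/dx[-4] = 0

The pieces without y' make up ∂F/∂x and the coefficient of y' is ∂F/∂y:
  ∂F/∂x = 2x - 4,
  ∂F/∂y = 2y + 8.

Since d/dx[F] = ∂F/∂x + (∂F/∂y)·y' = 0, solve for y':
  (∂F/∂y)·y' = -∂F/∂x
  dy/dx = -(∂F/∂x)/(∂F/∂y) = -(2x - 4)/(2y + 8) = (2 - x)/(y + 4)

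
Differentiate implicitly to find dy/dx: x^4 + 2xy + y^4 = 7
Differentiate both sides with respect to x, treating y as y(x). By the chain rule, any term containing y contributes a factor of y' = dy/dx when we differentiate it.

Move every term to one side and write the relation as F(x, y) = 0. Term by term,
  d/dx[x^4] = 4x^3
  d/dx[2xy] = 2x·y' + 2y
  d/dx[y^4] = 4y^3·y'
  d/dx[-7] = 0

The pieces without y' make up ∂F/∂x and the coefficient of y' is ∂F/∂y:
  ∂F/∂x = 4x^3 + 2y,
  ∂F/∂y = 2x + 4y^3.

Since d/dx[F] = ∂F/∂x + (∂F/∂y)·y' = 0, solve for y':
  (∂F/∂y)·y' = -∂F/∂x
  dy/dx = -(∂F/∂x)/(∂F/∂y) = -(4x^3 + 2y)/(2x + 4y^3) = (-2x^3 - y)/(x + 2y^3)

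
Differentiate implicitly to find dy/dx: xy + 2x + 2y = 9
Take d/dx of both sides. Since y is implicitly a function of x, the chain rule attaches a y' = dy/dx factor whenever we differentiate through y.

Set F(x, y) = (left side) − (right side), so the curve is F = 0. Differentiating each term of F:
  d/dx[xy] = x·y' + y
  d/dx[2x] = 2
  d/dx[2y] = 2·y'
  d/dx[-9] = 0

Collecting, the y'-free part is the partial derivative in x and the y' coefficient is the partial derivative in y:
  ∂F/∂x = y + 2
  ∂F/∂y = x + 2

so d/dx[F(x, y(x))] = ∂F/∂x + (∂F/∂y)·y' = 0. Rearranging,
  dy/dx = -(∂F/∂x)/(∂F/∂y) = -(y + 2)/(x + 2) = (-y - 2)/(x + 2)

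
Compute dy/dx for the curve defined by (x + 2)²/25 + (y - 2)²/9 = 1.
Differentiate the relation implicitly: treat y = y(x) and apply the chain rule, so every y-derivative picks up a y' = dy/dx factor.

With everything moved to the left-hand side, differentiate term by term:
  d/dx[(x + 2)^2/25] = 2x/25 + 4/25
  d/dx[(y - 2)^2/9] = 2·y'(y - 2)/9
  d/dx[-1] = 0

Separating the contributions that come from x directly and those that come through y:
  without y':      2x/25 + 4/25
  multiplying y':  2y/9 - 4/9

so (2x/25 + 4/25) + (2y/9 - 4/9)·y' = 0, and therefore
  dy/dx = -(2x/25 + 4/25)/(2y/9 - 4/9)
        = -(2(x + 2)/25)/(2(y - 2)/9) = 9(-x - 2)/(25(y - 2))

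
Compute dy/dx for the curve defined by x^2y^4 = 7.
Take d/dx of both sides. Since y is implicitly a function of x, the chain rule attaches a y' = dy/dx factor whenever we differentiate through y.

Set F(x, y) = (left side) − (right side), so the curve is F = 0. Differentiating each term of F:
  d/dx[x^2y^4] = 4x^2y^3·y' + 2xy^4
  d/dx[-7] = 0

Collecting, the y'-free part is the partial derivative in x and the y' coefficient is the partial derivative in y:
  ∂F/∂x = 2xy^4
  ∂F/∂y = 4x^2y^3

so d/dx[F(x, y(x))] = ∂F/∂x + (∂F/∂y)·y' = 0. Rearranging,
  dy/dx = -(∂F/∂x)/(∂F/∂y) = -(2xy^4)/(4x^2y^3) = -y/(2x)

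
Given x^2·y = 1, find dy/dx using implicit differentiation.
Apply d/dx to both sides, remembering that y depends on x. Each occurrence of y therefore brings in a y' = dy/dx via the chain rule.

With F(x, y) equal to the left-hand side minus the right, differentiate F term by term:
  d/dx[x^2y] = x^2·y' + 2xy
  d/dx[-1] = 0
Adding these up, d/dx[F] = 0 becomes
  (2xy) + (x^2)·y' = 0,
so isolating y',
  dy/dx = -(2xy)/(x^2) = -2y/x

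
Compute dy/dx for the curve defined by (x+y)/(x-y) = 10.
Take d/dx of both sides. Since y is implicitly a function of x, the chain rule attaches a y' = dy/dx factor whenever we differentiate through y.

Set F(x, y) = (left side) − (right side), so the curve is F = 0. Differentiating each term of F:
  d/dx[(x + y)/(x - y)] = (y' + 1)/(x - y) + (x + y)(y' - 1)/(x - y)^2
  d/dx[-10] = 0

Collecting, the y'-free part is the partial derivative in x and the y' coefficient is the partial derivative in y:
  ∂F/∂x = 1/(x - y) - (x + y)/(x - y)^2
  ∂F/∂y = 1/(x - y) + (x + y)/(x - y)^2

so d/dx[F(x, y(x))] = ∂F/∂x + (∂F/∂y)·y' = 0. Rearranging,
  dy/dx = -(∂F/∂x)/(∂F/∂y) = -(1/(x - y) - (x + y)/(x - y)^2)/(1/(x - y) + (x + y)/(x - y)^2)
        = -(-2y/(x - y)^2)/(2x/(x - y)^2) = y/x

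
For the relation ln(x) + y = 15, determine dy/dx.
Differentiate the relation implicitly: treat y = y(x) and apply the chain rule, so every y-derivative picks up a y' = dy/dx factor.

With everything moved to the left-hand side, differentiate term by term:
  d/dx[y] = y'
  d/dx[ln(x)] = 1/x
  d/dx[-15] = 0

Separating the contributions that come from x directly and those that come through y:
  without y':      1/x
  multiplying y':  1

so (1/x) + (1)·y' = 0, and therefore
  dy/dx = -(1/x)/(1) = -1/x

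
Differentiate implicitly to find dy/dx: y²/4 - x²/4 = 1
Differentiate both sides with respect to x, treating y as y(x). By the chain rule, any term containing y contributes a factor of y' = dy/dx when we differentiate it.

Move every term to one side and write the relation as F(x, y) = 0. Term by term,
  d/dx[-x^2/4] = -x/2
  d/dx[y^2/4] = y·y'/2
  d/dx[-1] = 0

The pieces without y' make up ∂F/∂x and the coefficient of y' is ∂F/∂y:
  ∂F/∂x = -x/2,
  ∂F/∂y = y/2.

Since d/dx[F] = ∂F/∂x + (∂F/∂y)·y' = 0, solve for y':
  (∂F/∂y)·y' = -∂F/∂x
  dy/dx = -(∂F/∂x)/(∂F/∂y) = -(-x/2)/(y/2) = x/y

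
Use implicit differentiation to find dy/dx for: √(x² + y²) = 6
Differentiate the relation implicitly: treat y = y(x) and apply the chain rule, so every y-derivative picks up a y' = dy/dx factor.

With everything moved to the left-hand side, differentiate term by term:
  d/dx[√(x^2 + y^2)] = (x + y·y')/√(x^2 + y^2)
  d/dx[-6] = 0

Separating the contributions that come from x directly and those that come through y:
  without y':      x/√(x^2 + y^2)
  multiplying y':  y/√(x^2 + y^2)

so (x/√(x^2 + y^2)) + (y/√(x^2 + y^2))·y' = 0, and therefore
  dy/dx = -(x/√(x^2 + y^2))/(y/√(x^2 + y^2)) = -x/y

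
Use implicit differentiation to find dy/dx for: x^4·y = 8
Apply d/dx to both sides, remembering that y depends on x. Each occurrence of y therefore brings in a y' = dy/dx via the chain rule.

With F(x, y) equal to the left-hand side minus the right, differentiate F term by term:
  d/dx[x^4y] = x^4·y' + 4x^3y
  d/dx[-8] = 0
Adding these up, d/dx[F] = 0 becomes
  (4x^3y) + (x^4)·y' = 0,
so isolating y',
  dy/dx = -(4x^3y)/(x^4) = -4y/x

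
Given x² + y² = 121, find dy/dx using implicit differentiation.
Differentiate both sides with respect to x, treating y as y(x). By the chain rule, any term containing y contributes a factor of y' = dy/dx when we differentiate it.

Move every term to one side and write the relation as F(x, y) = 0. Term by term,
  d/dx[x^2] = 2x
  d/dx[y^2] = 2y·y'
  d/dx[-121] = 0

The pieces without y' make up ∂F/∂x and the coefficient of y' is ∂F/∂y:
  ∂F/∂x = 2x,
  ∂F/∂y = 2y.

Since d/dx[F] = ∂F/∂x + (∂F/∂y)·y' = 0, solve for y':
  (∂F/∂y)·y' = -∂F/∂x
  dy/dx = -(∂F/∂x)/(∂F/∂y) = -(2x)/(2y) = -x/y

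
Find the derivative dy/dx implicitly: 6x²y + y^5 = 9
Apply d/dx to both sides, remembering that y depends on x. Each occurrence of y therefore brings in a y' = dy/dx via the chain rule.

With F(x, y) equal to the left-hand side minus the right, differentiate F term by term:
  d/dx[6x^2y] = 6x^2·y' + 12xy
  d/dx[y^5] = 5y^4·y'
  d/dx[-9] = 0
Adding these up, d/dx[F] = 0 becomes
  (12xy) + (6x^2 + 5y^4)·y' = 0,
so isolating y',
  dy/dx = -(12xy)/(6x^2 + 5y^4) = -12xy/(6x^2 + 5y^4)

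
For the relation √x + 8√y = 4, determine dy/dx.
Differentiate both sides with respect to x, treating y as y(x). By the chain rule, any term containing y contributes a factor of y' = dy/dx when we differentiate it.

Move every term to one side and write the relation as F(x, y) = 0. Term by term,
  d/dx[√(x)] = 1/(2√(x))
  d/dx[8√(y)] = 4·y'/√(y)
  d/dx[-4] = 0

The pieces without y' make up ∂F/∂x and the coefficient of y' is ∂F/∂y:
  ∂F/∂x = 1/(2√(x)),
  ∂F/∂y = 4/√(y).

Since d/dx[F] = ∂F/∂x + (∂F/∂y)·y' = 0, solve for y':
  (∂F/∂y)·y' = -∂F/∂x
  dy/dx = -(∂F/∂x)/(∂F/∂y) = -(1/(2√(x)))/(4/√(y)) = -√(y)/(8√(x))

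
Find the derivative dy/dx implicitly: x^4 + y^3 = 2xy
Take d/dx of both sides. Since y is implicitly a function of x, the chain rule attaches a y' = dy/dx factor whenever we differentiate through y.

Set F(x, y) = (left side) − (right side), so the curve is F = 0. Differentiating each term of F:
  d/dx[x^4] = 4x^3
  d/dx[-2xy] = -2x·y' - 2y
  d/dx[y^3] = 3y^2·y'

Collecting, the y'-free part is the partial derivative in x and the y' coefficient is the partial derivative in y:
  ∂F/∂x = 4x^3 - 2y
  ∂F/∂y = -2x + 3y^2

so d/dx[F(x, y(x))] = ∂F/∂x + (∂F/∂y)·y' = 0. Rearranging,
  dy/dx = -(∂F/∂x)/(∂F/∂y) = -(4x^3 - 2y)/(-2x + 3y^2) = 2(2x^3 - y)/(2x - 3y^2)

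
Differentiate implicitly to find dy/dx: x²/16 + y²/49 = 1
Differentiate both sides with respect to x, treating y as y(x). By the chain rule, any term containing y contributes a factor of y' = dy/dx when we differentiate it.

Move every term to one side and write the relation as F(x, y) = 0. Term by term,
  d/dx[x^2/16] = x/8
  d/dx[y^2/49] = 2y·y'/49
  d/dx[-1] = 0

The pieces without y' make up ∂F/∂x and the coefficient of y' is ∂F/∂y:
  ∂F/∂x = x/8,
  ∂F/∂y = 2y/49.

Since d/dx[F] = ∂F/∂x + (∂F/∂y)·y' = 0, solve for y':
  (∂F/∂y)·y' = -∂F/∂x
  dy/dx = -(∂F/∂x)/(∂F/∂y) = -(x/8)/(2y/49) = -49x/(16y)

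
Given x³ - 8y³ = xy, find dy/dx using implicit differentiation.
Take d/dx of both sides. Since y is implicitly a function of x, the chain rule attaches a y' = dy/dx factor whenever we differentiate through y.

Set F(x, y) = (left side) − (right side), so the curve is F = 0. Differentiating each term of F:
  d/dx[x^3] = 3x^2
  d/dx[-xy] = -x·y' - y
  d/dx[-8y^3] = -24y^2·y'

Collecting, the y'-free part is the partial derivative in x and the y' coefficient is the partial derivative in y:
  ∂F/∂x = 3x^2 - y
  ∂F/∂y = -x - 24y^2

so d/dx[F(x, y(x))] = ∂F/∂x + (∂F/∂y)·y' = 0. Rearranging,
  dy/dx = -(∂F/∂x)/(∂F/∂y) = -(3x^2 - y)/(-x - 24y^2) = (3x^2 - y)/(x + 24y^2)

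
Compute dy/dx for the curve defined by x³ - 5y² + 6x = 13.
Take d/dx of both sides. Since y is implicitly a function of x, the chain rule attaches a y' = dy/dx factor whenever we differentiate through y.

Set F(x, y) = (left side) − (right side), so the curve is F = 0. Differentiating each term of F:
  d/dx[x^3] = 3x^2
  d/dx[6x] = 6
  d/dx[-5y^2] = -10y·y'
  d/dx[-13] = 0

Collecting, the y'-free part is the partial derivative in x and the y' coefficient is the partial derivative in y:
  ∂F/∂x = 3x^2 + 6
  ∂F/∂y = -10y

so d/dx[F(x, y(x))] = ∂F/∂x + (∂F/∂y)·y' = 0. Rearranging,
  dy/dx = -(∂F/∂x)/(∂F/∂y) = -(3x^2 + 6)/(-10y) = 3(x^2 + 2)/(10y)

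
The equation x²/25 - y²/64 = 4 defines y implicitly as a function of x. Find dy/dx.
Take d/dx of both sides. Since y is implicitly a function of x, the chain rule attaches a y' = dy/dx factor whenever we differentiate through y.

Set F(x, y) = (left side) − (right side), so the curve is F = 0. Differentiating each term of F:
  d/dx[x^2/25] = 2x/25
  d/dx[-y^2/64] = -y·y'/32
  d/dx[-4] = 0

Collecting, the y'-free part is the partial derivative in x and the y' coefficient is the partial derivative in y:
  ∂F/∂x = 2x/25
  ∂F/∂y = -y/32

so d/dx[F(x, y(x))] = ∂F/∂x + (∂F/∂y)·y' = 0. Rearranging,
  dy/dx = -(∂F/∂x)/(∂F/∂y) = -(2x/25)/(-y/32) = 64x/(25y)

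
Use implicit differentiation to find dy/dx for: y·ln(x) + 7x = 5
Apply d/dx to both sides, remembering that y depends on x. Each occurrence of y therefore brings in a y' = dy/dx via the chain rule.

With F(x, y) equal to the left-hand side minus the right, differentiate F term by term:
  d/dx[7x] = 7
  d/dx[y·ln(x)] = y'·ln(x) + y/x
  d/dx[-5] = 0
Adding these up, d/dx[F] = 0 becomes
  (7 + y/x) + (ln(x))·y' = 0,
so isolating y',
  dy/dx = -(7 + y/x)/(ln(x))
        = -((7x + y)/x)/(ln(x)) = (-7x - y)/(x·ln(x))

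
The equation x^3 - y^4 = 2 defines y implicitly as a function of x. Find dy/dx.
Differentiate both sides with respect to x, treating y as y(x). By the chain rule, any term containing y contributes a factor of y' = dy/dx when we differentiate it.

Move every term to one side and write the relation as F(x, y) = 0. Term by term,
  d/dx[x^3] = 3x^2
  d/dx[-y^4] = -4y^3·y'
  d/dx[-2] = 0

The pieces without y' make up ∂F/∂x and the coefficient of y' is ∂F/∂y:
  ∂F/∂x = 3x^2,
  ∂F/∂y = -4y^3.

Since d/dx[F] = ∂F/∂x + (∂F/∂y)·y' = 0, solve for y':
  (∂F/∂y)·y' = -∂F/∂x
  dy/dx = -(∂F/∂x)/(∂F/∂y) = -(3x^2)/(-4y^3) = 3x^2/(4y^3)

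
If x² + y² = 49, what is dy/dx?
Differentiate the relation implicitly: treat y = y(x) and apply the chain rule, so every y-derivative picks up a y' = dy/dx factor.

With everything moved to the left-hand side, differentiate term by term:
  d/dx[x^2] = 2x
  d/dx[y^2] = 2y·y'
  d/dx[-49] = 0

Separating the contributions that come from x directly and those that come through y:
  without y':      2x
  multiplying y':  2y

so (2x) + (2y)·y' = 0, and therefore
  dy/dx = -(2x)/(2y) = -x/y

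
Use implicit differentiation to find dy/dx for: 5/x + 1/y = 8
Apply d/dx to both sides, remembering that y depends on x. Each occurrence of y therefore brings in a y' = dy/dx via the chain rule.

With F(x, y) equal to the left-hand side minus the right, differentiate F term by term:
  d/dx[1/y] = -y'/y^2
  d/dx[5/x] = -5/x^2
  d/dx[-8] = 0
Adding these up, d/dx[F] = 0 becomes
  (-5/x^2) + (-1/y^2)·y' = 0,
so isolating y',
  dy/dx = -(-5/x^2)/(-1/y^2) = -5y^2/x^2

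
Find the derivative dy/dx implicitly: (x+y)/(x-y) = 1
Differentiate the relation implicitly: treat y = y(x) and apply the chain rule, so every y-derivative picks up a y' = dy/dx factor.

With everything moved to the left-hand side, differentiate term by term:
  d/dx[(x + y)/(x - y)] = (y' + 1)/(x - y) + (x + y)(y' - 1)/(x - y)^2
  d/dx[-1] = 0

Separating the contributions that come from x directly and those that come through y:
  without y':      1/(x - y) - (x + y)/(x - y)^2
  multiplying y':  1/(x - y) + (x + y)/(x - y)^2

so (1/(x - y) - (x + y)/(x - y)^2) + (1/(x - y) + (x + y)/(x - y)^2)·y' = 0, and therefore
  dy/dx = -(1/(x - y) - (x + y)/(x - y)^2)/(1/(x - y) + (x + y)/(x - y)^2)
        = -(-2y/(x - y)^2)/(2x/(x - y)^2) = y/x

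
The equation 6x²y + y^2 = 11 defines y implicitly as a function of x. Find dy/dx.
Differentiate both sides with respect to x, treating y as y(x). By the chain rule, any term containing y contributes a factor of y' = dy/dx when we differentiate it.

Move every term to one side and write the relation as F(x, y) = 0. Term by term,
  d/dx[6x^2y] = 6x^2·y' + 12xy
  d/dx[y^2] = 2y·y'
  d/dx[-11] = 0

The pieces without y' make up ∂F/∂x and the coefficient of y' is ∂F/∂y:
  ∂F/∂x = 12xy,
  ∂F/∂y = 6x^2 + 2y.

Since d/dx[F] = ∂F/∂x + (∂F/∂y)·y' = 0, solve for y':
  (∂F/∂y)·y' = -∂F/∂x
  dy/dx = -(∂F/∂x)/(∂F/∂y) = -(12xy)/(6x^2 + 2y) = -6xy/(3x^2 + y)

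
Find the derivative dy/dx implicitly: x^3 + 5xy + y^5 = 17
Differentiate the relation implicitly: treat y = y(x) and apply the chain rule, so every y-derivative picks up a y' = dy/dx factor.

With everything moved to the left-hand side, differentiate term by term:
  d/dx[x^3] = 3x^2
  d/dx[5xy] = 5x·y' + 5y
  d/dx[y^5] = 5y^4·y'
  d/dx[-17] = 0

Separating the contributions that come from x directly and those that come through y:
  without y':      3x^2 + 5y
  multiplying y':  5x + 5y^4

so (3x^2 + 5y) + (5x + 5y^4)·y' = 0, and therefore
  dy/dx = -(3x^2 + 5y)/(5x + 5y^4) = (-3x^2/5 - y)/(x + y^4)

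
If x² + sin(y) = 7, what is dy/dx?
Differentiate the relation implicitly: treat y = y(x) and apply the chain rule, so every y-derivative picks up a y' = dy/dx factor.

With everything moved to the left-hand side, differentiate term by term:
  d/dx[x^2] = 2x
  d/dx[sin(y)] = y'·cos(y)
  d/dx[-7] = 0

Separating the contributions that come from x directly and those that come through y:
  without y':      2x
  multiplying y':  cos(y)

so (2x) + (cos(y))·y' = 0, and therefore
  dy/dx = -(2x)/(cos(y)) = -2x/cos(y)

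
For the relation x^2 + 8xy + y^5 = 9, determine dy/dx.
Differentiate both sides with respect to x, treating y as y(x). By the chain rule, any term containing y contributes a factor of y' = dy/dx when we differentiate it.

Move every term to one side and write the relation as F(x, y) = 0. Term by term,
  d/dx[x^2] = 2x
  d/dx[8xy] = 8x·y' + 8y
  d/dx[y^5] = 5y^4·y'
  d/dx[-9] = 0

The pieces without y' make up ∂F/∂x and the coefficient of y' is ∂F/∂y:
  ∂F/∂x = 2x + 8y,
  ∂F/∂y = 8x + 5y^4.

Since d/dx[F] = ∂F/∂x + (∂F/∂y)·y' = 0, solve for y':
  (∂F/∂y)·y' = -∂F/∂x
  dy/dx = -(∂F/∂x)/(∂F/∂y) = -(2x + 8y)/(8x + 5y^4) = 2(-x - 4y)/(8x + 5y^4)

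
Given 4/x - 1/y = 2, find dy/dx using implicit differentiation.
Differentiate both sides with respect to x, treating y as y(x). By the chain rule, any term containing y contributes a factor of y' = dy/dx when we differentiate it.

Move every term to one side and write the relation as F(x, y) = 0. Term by term,
  d/dx[-1/y] = y'/y^2
  d/dx[4/x] = -4/x^2
  d/dx[-2] = 0

The pieces without y' make up ∂F/∂x and the coefficient of y' is ∂F/∂y:
  ∂F/∂x = -4/x^2,
  ∂F/∂y = y^(-2).

Since d/dx[F] = ∂F/∂x + (∂F/∂y)·y' = 0, solve for y':
  (∂F/∂y)·y' = -∂F/∂x
  dy/dx = -(∂F/∂x)/(∂F/∂y) = -(-4/x^2)/(y^(-2)) = 4y^2/x^2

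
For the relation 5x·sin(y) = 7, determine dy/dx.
Differentiate the relation implicitly: treat y = y(x) and apply the chain rule, so every y-derivative picks up a y' = dy/dx factor.

With everything moved to the left-hand side, differentiate term by term:
  d/dx[5x·sin(y)] = 5x·y'·cos(y) + 5sin(y)
  d/dx[-7] = 0

Separating the contributions that come from x directly and those that come through y:
  without y':      5sin(y)
  multiplying y':  5x·cos(y)

so (5sin(y)) + (5x·cos(y))·y' = 0, and therefore
  dy/dx = -(5sin(y))/(5x·cos(y)) = -tan(y)/x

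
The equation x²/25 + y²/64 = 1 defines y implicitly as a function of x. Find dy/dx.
Apply d/dx to both sides, remembering that y depends on x. Each occurrence of y therefore brings in a y' = dy/dx via the chain rule.

With F(x, y) equal to the left-hand side minus the right, differentiate F term by term:
  d/dx[x^2/25] = 2x/25
  d/dx[y^2/64] = y·y'/32
  d/dx[-1] = 0
Adding these up, d/dx[F] = 0 becomes
  (2x/25) + (y/32)·y' = 0,
so isolating y',
  dy/dx = -(2x/25)/(y/32) = -64x/(25y)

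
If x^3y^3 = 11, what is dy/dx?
Differentiate the relation implicitly: treat y = y(x) and apply the chain rule, so every y-derivative picks up a y' = dy/dx factor.

With everything moved to the left-hand side, differentiate term by term:
  d/dx[x^3y^3] = 3x^3y^2·y' + 3x^2y^3
  d/dx[-11] = 0

Separating the contributions that come from x directly and those that come through y:
  without y':      3x^2y^3
  multiplying y':  3x^3y^2

so (3x^2y^3) + (3x^3y^2)·y' = 0, and therefore
  dy/dx = -(3x^2y^3)/(3x^3y^2) = -y/x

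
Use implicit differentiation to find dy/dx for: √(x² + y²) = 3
Differentiate the relation implicitly: treat y = y(x) and apply the chain rule, so every y-derivative picks up a y' = dy/dx factor.

With everything moved to the left-hand side, differentiate term by term:
  d/dx[√(x^2 + y^2)] = (x + y·y')/√(x^2 + y^2)
  d/dx[-3] = 0

Separating the contributions that come from x directly and those that come through y:
  without y':      x/√(x^2 + y^2)
  multiplying y':  y/√(x^2 + y^2)

so (x/√(x^2 + y^2)) + (y/√(x^2 + y^2))·y' = 0, and therefore
  dy/dx = -(x/√(x^2 + y^2))/(y/√(x^2 + y^2)) = -x/y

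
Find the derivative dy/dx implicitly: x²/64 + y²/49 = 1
Take d/dx of both sides. Since y is implicitly a function of x, the chain rule attaches a y' = dy/dx factor whenever we differentiate through y.

Set F(x, y) = (left side) − (right side), so the curve is F = 0. Differentiating each term of F:
  d/dx[x^2/64] = x/32
  d/dx[y^2/49] = 2y·y'/49
  d/dx[-1] = 0

Collecting, the y'-free part is the partial derivative in x and the y' coefficient is the partial derivative in y:
  ∂F/∂x = x/32
  ∂F/∂y = 2y/49

so d/dx[F(x, y(x))] = ∂F/∂x + (∂F/∂y)·y' = 0. Rearranging,
  dy/dx = -(∂F/∂x)/(∂F/∂y) = -(x/32)/(2y/49) = -49x/(64y)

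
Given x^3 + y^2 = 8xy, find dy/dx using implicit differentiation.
Differentiate both sides with respect to x, treating y as y(x). By the chain rule, any term containing y contributes a factor of y' = dy/dx when we differentiate it.

Move every term to one side and write the relation as F(x, y) = 0. Term by term,
  d/dx[x^3] = 3x^2
  d/dx[-8xy] = -8x·y' - 8y
  d/dx[y^2] = 2y·y'

The pieces without y' make up ∂F/∂x and the coefficient of y' is ∂F/∂y:
  ∂F/∂x = 3x^2 - 8y,
  ∂F/∂y = -8x + 2y.

Since d/dx[F] = ∂F/∂x + (∂F/∂y)·y' = 0, solve for y':
  (∂F/∂y)·y' = -∂F/∂x
  dy/dx = -(∂F/∂x)/(∂F/∂y) = -(3x^2 - 8y)/(-8x + 2y) = (3x^2 - 8y)/(2(4x - y))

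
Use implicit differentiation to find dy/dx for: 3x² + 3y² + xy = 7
Differentiate both sides with respect to x, treating y as y(x). By the chain rule, any term containing y contributes a factor of y' = dy/dx when we differentiate it.

Move every term to one side and write the relation as F(x, y) = 0. Term by term,
  d/dx[3x^2] = 6x
  d/dx[xy] = x·y' + y
  d/dx[3y^2] = 6y·y'
  d/dx[-7] = 0

The pieces without y' make up ∂F/∂x and the coefficient of y' is ∂F/∂y:
  ∂F/∂x = 6x + y,
  ∂F/∂y = x + 6y.

Since d/dx[F] = ∂F/∂x + (∂F/∂y)·y' = 0, solve for y':
  (∂F/∂y)·y' = -∂F/∂x
  dy/dx = -(∂F/∂x)/(∂F/∂y) = -(6x + y)/(x + 6y) = (-6x - y)/(x + 6y)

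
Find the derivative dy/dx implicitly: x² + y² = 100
Take d/dx of both sides. Since y is implicitly a function of x, the chain rule attaches a y' = dy/dx factor whenever we differentiate through y.

Set F(x, y) = (left side) − (right side), so the curve is F = 0. Differentiating each term of F:
  d/dx[x^2] = 2x
  d/dx[y^2] = 2y·y'
  d/dx[-100] = 0

Collecting, the y'-free part is the partial derivative in x and the y' coefficient is the partial derivative in y:
  ∂F/∂x = 2x
  ∂F/∂y = 2y

so d/dx[F(x, y(x))] = ∂F/∂x + (∂F/∂y)·y' = 0. Rearranging,
  dy/dx = -(∂F/∂x)/(∂F/∂y) = -(2x)/(2y) = -x/y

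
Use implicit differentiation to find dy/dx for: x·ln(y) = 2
Take d/dx of both sides. Since y is implicitly a function of x, the chain rule attaches a y' = dy/dx factor whenever we differentiate through y.

Set F(x, y) = (left side) − (right side), so the curve is F = 0. Differentiating each term of F:
  d/dx[x·ln(y)] = x·y'/y + ln(y)
  d/dx[-2] = 0

Collecting, the y'-free part is the partial derivative in x and the y' coefficient is the partial derivative in y:
  ∂F/∂x = ln(y)
  ∂F/∂y = x/y

so d/dx[F(x, y(x))] = ∂F/∂x + (∂F/∂y)·y' = 0. Rearranging,
  dy/dx = -(∂F/∂x)/(∂F/∂y) = -(ln(y))/(x/y) = -y·ln(y)/x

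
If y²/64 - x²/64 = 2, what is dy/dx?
Take d/dx of both sides. Since y is implicitly a function of x, the chain rule attaches a y' = dy/dx factor whenever we differentiate through y.

Set F(x, y) = (left side) − (right side), so the curve is F = 0. Differentiating each term of F:
  d/dx[-x^2/64] = -x/32
  d/dx[y^2/64] = y·y'/32
  d/dx[-2] = 0

Collecting, the y'-free part is the partial derivative in x and the y' coefficient is the partial derivative in y:
  ∂F/∂x = -x/32
  ∂F/∂y = y/32

so d/dx[F(x, y(x))] = ∂F/∂x + (∂F/∂y)·y' = 0. Rearranging,
  dy/dx = -(∂F/∂x)/(∂F/∂y) = -(-x/32)/(y/32) = x/y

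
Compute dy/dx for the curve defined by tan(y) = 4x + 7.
Differentiate the relation implicitly: treat y = y(x) and apply the chain rule, so every y-derivative picks up a y' = dy/dx factor.

With everything moved to the left-hand side, differentiate term by term:
  d/dx[-4x] = -4
  d/dx[tan(y)] = y'(tan(y)^2 + 1)
  d/dx[-7] = 0

Separating the contributions that come from x directly and those that come through y:
  without y':      -4
  multiplying y':  tan(y)^2 + 1

so (-4) + (tan(y)^2 + 1)·y' = 0, and therefore
  dy/dx = -(-4)/(tan(y)^2 + 1) = 4cos(y)^2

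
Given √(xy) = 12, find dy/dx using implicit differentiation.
Apply d/dx to both sides, remembering that y depends on x. Each occurrence of y therefore brings in a y' = dy/dx via the chain rule.

With F(x, y) equal to the left-hand side minus the right, differentiate F term by term:
  d/dx[√(xy)] = √(xy)(x·y'/2 + y/2)/(xy)
  d/dx[-12] = 0
Adding these up, d/dx[F] = 0 becomes
  (√(xy)/(2x)) + (√(xy)/(2y))·y' = 0,
so isolating y',
  dy/dx = -(√(xy)/(2x))/(√(xy)/(2y)) = -y/x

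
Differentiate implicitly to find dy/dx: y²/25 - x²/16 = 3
Differentiate both sides with respect to x, treating y as y(x). By the chain rule, any term containing y contributes a factor of y' = dy/dx when we differentiate it.

Move every term to one side and write the relation as F(x, y) = 0. Term by term,
  d/dx[-x^2/16] = -x/8
  d/dx[y^2/25] = 2y·y'/25
  d/dx[-3] = 0

The pieces without y' make up ∂F/∂x and the coefficient of y' is ∂F/∂y:
  ∂F/∂x = -x/8,
  ∂F/∂y = 2y/25.

Since d/dx[F] = ∂F/∂x + (∂F/∂y)·y' = 0, solve for y':
  (∂F/∂y)·y' = -∂F/∂x
  dy/dx = -(∂F/∂x)/(∂F/∂y) = -(-x/8)/(2y/25) = 25x/(16y)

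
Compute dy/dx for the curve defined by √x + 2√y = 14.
Apply d/dx to both sides, remembering that y depends on x. Each occurrence of y therefore brings in a y' = dy/dx via the chain rule.

With F(x, y) equal to the left-hand side minus the right, differentiate F term by term:
  d/dx[√(x)] = 1/(2√(x))
  d/dx[2√(y)] = y'/√(y)
  d/dx[-14] = 0
Adding these up, d/dx[F] = 0 becomes
  (1/(2√(x))) + (1/√(y))·y' = 0,
so isolating y',
  dy/dx = -(1/(2√(x)))/(1/√(y)) = -√(y)/(2√(x))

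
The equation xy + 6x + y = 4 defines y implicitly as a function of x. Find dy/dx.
Differentiate the relation implicitly: treat y = y(x) and apply the chain rule, so every y-derivative picks up a y' = dy/dx factor.

With everything moved to the left-hand side, differentiate term by term:
  d/dx[xy] = x·y' + y
  d/dx[6x] = 6
  d/dx[y] = y'
  d/dx[-4] = 0

Separating the contributions that come from x directly and those that come through y:
  without y':      y + 6
  multiplying y':  x + 1

so (y + 6) + (x + 1)·y' = 0, and therefore
  dy/dx = -(y + 6)/(x + 1) = (-y - 6)/(x + 1)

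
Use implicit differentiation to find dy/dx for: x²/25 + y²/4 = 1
Differentiate the relation implicitly: treat y = y(x) and apply the chain rule, so every y-derivative picks up a y' = dy/dx factor.

With everything moved to the left-hand side, differentiate term by term:
  d/dx[x^2/25] = 2x/25
  d/dx[y^2/4] = y·y'/2
  d/dx[-1] = 0

Separating the contributions that come from x directly and those that come through y:
  without y':      2x/25
  multiplying y':  y/2

so (2x/25) + (y/2)·y' = 0, and therefore
  dy/dx = -(2x/25)/(y/2) = -4x/(25y)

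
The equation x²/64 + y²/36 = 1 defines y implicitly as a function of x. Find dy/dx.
Apply d/dx to both sides, remembering that y depends on x. Each occurrence of y therefore brings in a y' = dy/dx via the chain rule.

With F(x, y) equal to the left-hand side minus the right, differentiate F term by term:
  d/dx[x^2/64] = x/32
  d/dx[y^2/36] = y·y'/18
  d/dx[-1] = 0
Adding these up, d/dx[F] = 0 becomes
  (x/32) + (y/18)·y' = 0,
so isolating y',
  dy/dx = -(x/32)/(y/18) = -9x/(16y)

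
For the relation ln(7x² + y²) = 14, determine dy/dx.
Differentiate the relation implicitly: treat y = y(x) and apply the chain rule, so every y-derivative picks up a y' = dy/dx factor.

With everything moved to the left-hand side, differentiate term by term:
  d/dx[ln(7x^2 + y^2)] = (14x + 2y·y')/(7x^2 + y^2)
  d/dx[-14] = 0

Separating the contributions that come from x directly and those that come through y:
  without y':      14x/(7x^2 + y^2)
  multiplying y':  2y/(7x^2 + y^2)

so (14x/(7x^2 + y^2)) + (2y/(7x^2 + y^2))·y' = 0, and therefore
  dy/dx = -(14x/(7x^2 + y^2))/(2y/(7x^2 + y^2)) = -7x/y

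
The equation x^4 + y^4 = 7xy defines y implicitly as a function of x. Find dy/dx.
Take d/dx of both sides. Since y is implicitly a function of x, the chain rule attaches a y' = dy/dx factor whenever we differentiate through y.

Set F(x, y) = (left side) − (right side), so the curve is F = 0. Differentiating each term of F:
  d/dx[x^4] = 4x^3
  d/dx[-7xy] = -7x·y' - 7y
  d/dx[y^4] = 4y^3·y'

Collecting, the y'-free part is the partial derivative in x and the y' coefficient is the partial derivative in y:
  ∂F/∂x = 4x^3 - 7y
  ∂F/∂y = -7x + 4y^3

so d/dx[F(x, y(x))] = ∂F/∂x + (∂F/∂y)·y' = 0. Rearranging,
  dy/dx = -(∂F/∂x)/(∂F/∂y) = -(4x^3 - 7y)/(-7x + 4y^3) = (4x^3 - 7y)/(7x - 4y^3)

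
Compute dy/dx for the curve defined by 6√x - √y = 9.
Differentiate both sides with respect to x, treating y as y(x). By the chain rule, any term containing y contributes a factor of y' = dy/dx when we differentiate it.

Move every term to one side and write the relation as F(x, y) = 0. Term by term,
  d/dx[6√(x)] = 3/√(x)
  d/dx[-√(y)] = -y'/(2√(y))
  d/dx[-9] = 0

The pieces without y' make up ∂F/∂x and the coefficient of y' is ∂F/∂y:
  ∂F/∂x = 3/√(x),
  ∂F/∂y = -1/(2√(y)).

Since d/dx[F] = ∂F/∂x + (∂F/∂y)·y' = 0, solve for y':
  (∂F/∂y)·y' = -∂F/∂x
  dy/dx = -(∂F/∂x)/(∂F/∂y) = -(3/√(x))/(-1/(2√(y))) = 6√(y)/√(x)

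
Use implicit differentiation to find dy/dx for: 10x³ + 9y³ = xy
Apply d/dx to both sides, remembering that y depends on x. Each occurrence of y therefore brings in a y' = dy/dx via the chain rule.

With F(x, y) equal to the left-hand side minus the right, differentiate F term by term:
  d/dx[10x^3] = 30x^2
  d/dx[-xy] = -x·y' - y
  d/dx[9y^3] = 27y^2·y'
Adding these up, d/dx[F] = 0 becomes
  (30x^2 - y) + (-x + 27y^2)·y' = 0,
so isolating y',
  dy/dx = -(30x^2 - y)/(-x + 27y^2) = (30x^2 - y)/(x - 27y^2)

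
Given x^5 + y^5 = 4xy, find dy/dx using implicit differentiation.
Differentiate both sides with respect to x, treating y as y(x). By the chain rule, any term containing y contributes a factor of y' = dy/dx when we differentiate it.

Move every term to one side and write the relation as F(x, y) = 0. Term by term,
  d/dx[x^5] = 5x^4
  d/dx[-4xy] = -4x·y' - 4y
  d/dx[y^5] = 5y^4·y'

The pieces without y' make up ∂F/∂x and the coefficient of y' is ∂F/∂y:
  ∂F/∂x = 5x^4 - 4y,
  ∂F/∂y = -4x + 5y^4.

Since d/dx[F] = ∂F/∂x + (∂F/∂y)·y' = 0, solve for y':
  (∂F/∂y)·y' = -∂F/∂x
  dy/dx = -(∂F/∂x)/(∂F/∂y) = -(5x^4 - 4y)/(-4x + 5y^4) = (5x^4 - 4y)/(4x - 5y^4)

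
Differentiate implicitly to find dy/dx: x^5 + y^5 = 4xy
Apply d/dx to both sides, remembering that y depends on x. Each occurrence of y therefore brings in a y' = dy/dx via the chain rule.

With F(x, y) equal to the left-hand side minus the right, differentiate F term by term:
  d/dx[x^5] = 5x^4
  d/dx[-4xy] = -4x·y' - 4y
  d/dx[y^5] = 5y^4·y'
Adding these up, d/dx[F] = 0 becomes
  (5x^4 - 4y) + (-4x + 5y^4)·y' = 0,
so isolating y',
  dy/dx = -(5x^4 - 4y)/(-4x + 5y^4) = (5x^4 - 4y)/(4x - 5y^4)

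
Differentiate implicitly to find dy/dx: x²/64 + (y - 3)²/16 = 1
Apply d/dx to both sides, remembering that y depends on x. Each occurrence of y therefore brings in a y' = dy/dx via the chain rule.

With F(x, y) equal to the left-hand side minus the right, differentiate F term by term:
  d/dx[x^2/64] = x/32
  d/dx[(y - 3)^2/16] = y'(y - 3)/8
  d/dx[-1] = 0
Adding these up, d/dx[F] = 0 becomes
  (x/32) + (y/8 - 3/8)·y' = 0,
so isolating y',
  dy/dx = -(x/32)/(y/8 - 3/8)
        = -(x/32)/((y - 3)/8) = -x/(4y - 12)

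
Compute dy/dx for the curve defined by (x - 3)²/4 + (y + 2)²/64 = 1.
Apply d/dx to both sides, remembering that y depends on x. Each occurrence of y therefore brings in a y' = dy/dx via the chain rule.

With F(x, y) equal to the left-hand side minus the right, differentiate F term by term:
  d/dx[(x - 3)^2/4] = x/2 - 3/2
  d/dx[(y + 2)^2/64] = y'(y + 2)/32
  d/dx[-1] = 0
Adding these up, d/dx[F] = 0 becomes
  (x/2 - 3/2) + (y/32 + 1/16)·y' = 0,
so isolating y',
  dy/dx = -(x/2 - 3/2)/(y/32 + 1/16)
        = -((x - 3)/2)/((y + 2)/32) = 16(3 - x)/(y + 2)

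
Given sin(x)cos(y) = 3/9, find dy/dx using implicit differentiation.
Take d/dx of both sides. Since y is implicitly a function of x, the chain rule attaches a y' = dy/dx factor whenever we differentiate through y.

Set F(x, y) = (left side) − (right side), so the curve is F = 0. Differentiating each term of F:
  d/dx[sin(x)·cos(y)] = -y'·sin(x)·sin(y) + cos(x)·cos(y)
  d/dx[-1/3] = 0

Collecting, the y'-free part is the partial derivative in x and the y' coefficient is the partial derivative in y:
  ∂F/∂x = cos(x)·cos(y)
  ∂F/∂y = -sin(x)·sin(y)

so d/dx[F(x, y(x))] = ∂F/∂x + (∂F/∂y)·y' = 0. Rearranging,
  dy/dx = -(∂F/∂x)/(∂F/∂y) = -(cos(x)·cos(y))/(-sin(x)·sin(y)) = 1/(tan(x)·tan(y))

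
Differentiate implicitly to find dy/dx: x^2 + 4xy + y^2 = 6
Take d/dx of both sides. Since y is implicitly a function of x, the chain rule attaches a y' = dy/dx factor whenever we differentiate through y.

Set F(x, y) = (left side) − (right side), so the curve is F = 0. Differentiating each term of F:
  d/dx[x^2] = 2x
  d/dx[4xy] = 4x·y' + 4y
  d/dx[y^2] = 2y·y'
  d/dx[-6] = 0

Collecting, the y'-free part is the partial derivative in x and the y' coefficient is the partial derivative in y:
  ∂F/∂x = 2x + 4y
  ∂F/∂y = 4x + 2y

so d/dx[F(x, y(x))] = ∂F/∂x + (∂F/∂y)·y' = 0. Rearranging,
  dy/dx = -(∂F/∂x)/(∂F/∂y) = -(2x + 4y)/(4x + 2y) = (-x - 2y)/(2x + y)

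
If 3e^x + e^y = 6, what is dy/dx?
Differentiate both sides with respect to x, treating y as y(x). By the chain rule, any term containing y contributes a factor of y' = dy/dx when we differentiate it.

Move every term to one side and write the relation as F(x, y) = 0. Term by term,
  d/dx[3e^(x)] = 3e^(x)
  d/dx[e^(y)] = y'·e^(y)
  d/dx[-6] = 0

The pieces without y' make up ∂F/∂x and the coefficient of y' is ∂F/∂y:
  ∂F/∂x = 3e^(x),
  ∂F/∂y = e^(y).

Since d/dx[F] = ∂F/∂x + (∂F/∂y)·y' = 0, solve for y':
  (∂F/∂y)·y' = -∂F/∂x
  dy/dx = -(∂F/∂x)/(∂F/∂y) = -(3e^(x))/(e^(y)) = -3e^(x - y)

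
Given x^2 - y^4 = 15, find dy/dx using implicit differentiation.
Differentiate the relation implicitly: treat y = y(x) and apply the chain rule, so every y-derivative picks up a y' = dy/dx factor.

With everything moved to the left-hand side, differentiate term by term:
  d/dx[x^2] = 2x
  d/dx[-y^4] = -4y^3·y'
  d/dx[-15] = 0

Separating the contributions that come from x directly and those that come through y:
  without y':      2x
  multiplying y':  -4y^3

so (2x) + (-4y^3)·y' = 0, and therefore
  dy/dx = -(2x)/(-4y^3) = x/(2y^3)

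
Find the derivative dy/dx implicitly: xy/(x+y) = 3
Differentiate the relation implicitly: treat y = y(x) and apply the chain rule, so every y-derivative picks up a y' = dy/dx factor.

With everything moved to the left-hand side, differentiate term by term:
  d/dx[xy/(x + y)] = xy(-y' - 1)/(x + y)^2 + x·y'/(x + y) + y/(x + y)
  d/dx[-3] = 0

Separating the contributions that come from x directly and those that come through y:
  without y':      -xy/(x + y)^2 + y/(x + y)
  multiplying y':  -xy/(x + y)^2 + x/(x + y)

so (-xy/(x + y)^2 + y/(x + y)) + (-xy/(x + y)^2 + x/(x + y))·y' = 0, and therefore
  dy/dx = -(-xy/(x + y)^2 + y/(x + y))/(-xy/(x + y)^2 + x/(x + y))
        = -(y^2/(x + y)^2)/(x^2/(x + y)^2) = -y^2/x^2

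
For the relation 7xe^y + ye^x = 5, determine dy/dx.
Differentiate both sides with respect to x, treating y as y(x). By the chain rule, any term containing y contributes a factor of y' = dy/dx when we differentiate it.

Move every term to one side and write the relation as F(x, y) = 0. Term by term,
  d/dx[7x·e^(y)] = 7x·y'·e^(y) + 7e^(y)
  d/dx[y·e^(x)] = y·e^(x) + y'·e^(x)
  d/dx[-5] = 0

The pieces without y' make up ∂F/∂x and the coefficient of y' is ∂F/∂y:
  ∂F/∂x = y·e^(x) + 7e^(y),
  ∂F/∂y = 7x·e^(y) + e^(x).

Since d/dx[F] = ∂F/∂x + (∂F/∂y)·y' = 0, solve for y':
  (∂F/∂y)·y' = -∂F/∂x
  dy/dx = -(∂F/∂x)/(∂F/∂y) = -(y·e^(x) + 7e^(y))/(7x·e^(y) + e^(x)) = (-y·e^(x) - 7e^(y))/(7x·e^(y) + e^(x))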